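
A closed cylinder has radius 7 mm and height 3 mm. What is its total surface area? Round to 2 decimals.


Shape: closed cylinder
Radius r = 7 mm, Height h = 3 mm
Formula: SA = 2*pi*r^2 + 2*pi*r*h = 2*pi*r*(r + h)
r + h = 10
2 * r * (r + h) = 2 * 7 * 10 = 140
SA = 140 * pi
SA = 439.82
439.82 mm^2


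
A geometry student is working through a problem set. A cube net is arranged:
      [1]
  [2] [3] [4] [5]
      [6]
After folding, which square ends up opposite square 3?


Net: cross layout. Take square 3 as the base (bottom).
Fold the four squares in the horizontal row up around 3: 2 -> left, 4 -> right, 5 wraps to the top.
Fold 1 and 6 up from 3: 1 -> back, 6 -> front.
Opposite pairs are therefore: (1, 6), (2, 4), (3, 5).
Face 3 is opposite face 5.
face 5


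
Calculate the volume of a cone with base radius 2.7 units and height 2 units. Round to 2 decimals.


Shape: cone
Radius r = 2.7 units, Height h = 2 units
Formula: V = (1/3) * pi * r^2 * h
r^2 = 7.29
pi * r^2 * h = pi * 7.29 * 2 = 14.58 * pi
V = 14.58 * pi / 3
V = 15.27
15.27 units^3


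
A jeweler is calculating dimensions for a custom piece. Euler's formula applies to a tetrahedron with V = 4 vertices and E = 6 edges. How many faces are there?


Polyhedron: tetrahedron
Euler's formula for convex polyhedra: V - E + F = 2
Given: V = 4 vertices and E = 6 edges
Solve for F:
F = 2 + E - V = 2 + 6 - 4 = 4
4 faces


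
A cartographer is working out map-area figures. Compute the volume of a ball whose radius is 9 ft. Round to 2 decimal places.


Shape: sphere
Radius r = 9 ft
Formula: V = (4/3) * pi * r^3
r^3 = 729
(4/3) * 729 = 972
V = 972 * pi
V = 3053.63
3053.63 ft^3


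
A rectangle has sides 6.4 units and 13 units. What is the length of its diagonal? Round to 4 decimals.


Shape: rectangle (diagonal via Pythagoras)
Sides: 6.4 units and 13 units
Formula: d = sqrt(l^2 + w^2)
l^2 = 40.96, w^2 = 169
l^2 + w^2 = 209.96
d = sqrt(209.96)
d = 14.49
14.49 units


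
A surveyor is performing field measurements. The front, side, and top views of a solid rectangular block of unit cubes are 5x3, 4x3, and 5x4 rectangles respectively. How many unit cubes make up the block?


Orthographic views of a solid rectangular block:
Front view 5 x 3 -> length = 5, height = 3
Side view 4 x 3 -> width = 4, height = 3 (consistent)
Top view 5 x 4 -> confirms length = 5, width = 4
The block is 5 x 4 x 3.
Total unit cubes = 5 * 4 * 3 = 60
60 unit cubes


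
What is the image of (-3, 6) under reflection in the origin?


Transformation: reflection
Original point: (-3, 6)
Rule for reflection through the origin: (x, y) -> (-x, -y)
Apply: (-3, 6) -> (3, -6)
(3, -6)


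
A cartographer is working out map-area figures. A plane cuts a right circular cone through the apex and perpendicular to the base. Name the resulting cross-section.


Solid: right circular cone
Cutting plane: through the apex and perpendicular to the base
Visualize the intersection of the plane with the solid's surface.
The boundary of the cut region is a isosceles triangle.
isosceles triangle


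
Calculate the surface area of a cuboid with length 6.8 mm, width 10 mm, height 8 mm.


Shape: rectangular prism
l = 6.8 mm, w = 10 mm, h = 8 mm
Formula: SA = 2(lw + lh + wh)
lw = 68, lh = 54.4, wh = 80
lw + lh + wh = 202.4
SA = 2 * 202.4
SA = 404.8
404.8 mm^2


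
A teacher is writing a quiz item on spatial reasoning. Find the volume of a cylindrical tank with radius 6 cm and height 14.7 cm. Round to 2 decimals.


Shape: cylinder
Radius r = 6 cm, Height h = 14.7 cm
Formula: V = pi * r^2 * h
r^2 = 36
V = pi * 36 * 14.7
V = 529.2 * pi
V = 1662.53
1662.53 cm^3


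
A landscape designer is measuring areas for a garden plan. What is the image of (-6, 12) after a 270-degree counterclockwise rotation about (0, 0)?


Transformation: rotation about the origin
Original point: (-6, 12)
Rule for 270 deg counterclockwise: (x, y) -> (y, -x)
Apply: (-6, 12) -> (12, 6)
(12, 6)


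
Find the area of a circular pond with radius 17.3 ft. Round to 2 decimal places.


Shape: circle
Radius r = 17.3 ft
Formula: A = pi * r^2
r^2 = 17.3^2 = 299.29
A = pi * 299.29
A = 940.25
940.25 ft^2


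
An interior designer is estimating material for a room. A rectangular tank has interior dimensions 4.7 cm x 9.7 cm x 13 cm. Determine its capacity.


Shape: rectangular prism
l = 4.7 cm, w = 9.7 cm, h = 13 cm
Formula: V = l * w * h
V = 4.7 * 9.7 * 13
V = 45.59 * 13
V = 592.67
592.67 cm^3


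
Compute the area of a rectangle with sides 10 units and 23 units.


Shape: rectangle
Length l = 10 units, Width w = 23 units
Formula: A = l * w
A = 10 * 23
A = 230
230 units^2


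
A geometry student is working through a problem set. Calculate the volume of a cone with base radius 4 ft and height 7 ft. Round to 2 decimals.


Shape: cone
Radius r = 4 ft, Height h = 7 ft
Formula: V = (1/3) * pi * r^2 * h
r^2 = 16
pi * r^2 * h = pi * 16 * 7 = 112 * pi
V = 112 * pi / 3
V = 117.29
117.29 ft^3


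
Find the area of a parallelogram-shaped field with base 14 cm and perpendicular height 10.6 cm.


Shape: parallelogram
Base b = 14 cm, Height h = 10.6 cm
Formula: A = b * h
A = 14 * 10.6
A = 148.4
148.4 cm^2


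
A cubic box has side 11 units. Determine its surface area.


Shape: cube
Side s = 11 units
A cube has 6 square faces.
Formula: SA = 6 * s^2
s^2 = 121
SA = 6 * 121
SA = 726
726 units^2


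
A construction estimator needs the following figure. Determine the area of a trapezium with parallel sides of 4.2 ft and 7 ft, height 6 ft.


Shape: trapezoid
Parallel sides a = 4.2 ft, b = 7 ft; Height h = 6 ft
Formula: A = (a + b) * h / 2
a + b = 4.2 + 7 = 11.2
A = 11.2 * 6 / 2
A = 67.2 / 2
A = 33.6
33.6 ft^2


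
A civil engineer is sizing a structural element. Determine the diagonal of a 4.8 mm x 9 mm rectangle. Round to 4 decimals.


Shape: rectangle (diagonal via Pythagoras)
Sides: 4.8 mm and 9 mm
Formula: d = sqrt(l^2 + w^2)
l^2 = 23.04, w^2 = 81
l^2 + w^2 = 104.04
d = sqrt(104.04)
d = 10.2
10.2 mm


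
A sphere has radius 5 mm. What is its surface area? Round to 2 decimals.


Shape: sphere
Radius r = 5 mm
Formula: SA = 4 * pi * r^2
r^2 = 25
SA = 4 * pi * 25
SA = 100 * pi
SA = 314.16
314.16 mm^2


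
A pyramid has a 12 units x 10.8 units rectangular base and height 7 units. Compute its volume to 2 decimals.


Shape: rectangular pyramid
Base: 12 units x 10.8 units, Height h = 7 units
Formula: V = (1/3) * base_area * h
base_area = 12 * 10.8 = 129.6
base_area * h = 129.6 * 7 = 907.2
V = 907.2 / 3
V = 302.4
302.4 units^3


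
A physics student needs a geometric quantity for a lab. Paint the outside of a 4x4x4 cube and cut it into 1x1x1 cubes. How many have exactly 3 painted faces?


Large cube: 4 x 4 x 4, cut into unit cubes.
Cubes with 3 painted faces are at the corners. A cube always has 8 corners.
Count = 8
8 unit cubes


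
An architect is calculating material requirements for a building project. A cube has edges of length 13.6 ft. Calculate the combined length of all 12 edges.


Shape: cube
Side s = 13.6 ft
A cube has 12 edges, all equal.
Formula: total edge length = 12 * s
Total = 12 * 13.6
Total = 163.2
163.2 ft


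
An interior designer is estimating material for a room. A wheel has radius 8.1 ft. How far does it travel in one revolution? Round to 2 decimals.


Shape: circle
Radius r = 8.1 ft
Formula: C = 2 * pi * r
C = 2 * pi * 8.1
C = 16.2 * pi
C = 50.89
50.89 ft


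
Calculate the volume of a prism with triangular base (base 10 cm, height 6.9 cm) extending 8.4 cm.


Shape: triangular prism
Triangle base = 10 cm, triangle height = 6.9 cm, prism length L = 8.4 cm
Formula: V = (1/2 * b * h_tri) * L
Cross-section area = 0.5 * 10 * 6.9 = 34.5
V = 34.5 * 8.4
V = 289.8
289.8 cm^3


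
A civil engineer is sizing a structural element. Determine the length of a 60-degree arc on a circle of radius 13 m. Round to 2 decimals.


Shape: circular arc
Radius r = 13 m, Angle = 60 degrees
Formula: L = (angle/360) * 2 * pi * r
2 * pi * r = 26 * pi
L = (60/360) * 26 * pi
L = 4.333333 * pi
L = 13.61
13.61 m


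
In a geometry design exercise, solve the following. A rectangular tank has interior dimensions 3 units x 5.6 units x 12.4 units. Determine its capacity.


Shape: rectangular prism
l = 3 units, w = 5.6 units, h = 12.4 units
Formula: V = l * w * h
V = 3 * 5.6 * 12.4
V = 16.8 * 12.4
V = 208.32
208.32 units^3


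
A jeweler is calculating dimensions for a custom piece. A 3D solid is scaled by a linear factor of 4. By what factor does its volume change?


Linear scale factor k = 4
Rule: under a linear scaling by k, volumes scale by k^3.
k^3 = 4 * 4 * 4
k^3 = 16 * 4
k^3 = 64
Volume scales by a factor of 64.
64 (dimensionless)


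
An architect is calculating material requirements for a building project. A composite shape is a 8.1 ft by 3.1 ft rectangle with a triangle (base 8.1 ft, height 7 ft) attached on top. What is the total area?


Composite shape: rectangle + triangle
Rectangle area = 8.1 * 3.1 = 25.11
Triangle area = 0.5 * 8.1 * 7 = 28.35
Total = 25.11 + 28.35
Total = 53.46
53.46 ft^2


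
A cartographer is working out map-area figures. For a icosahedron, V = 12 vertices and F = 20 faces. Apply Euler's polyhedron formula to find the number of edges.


Polyhedron: icosahedron
Euler's formula for convex polyhedra: V - E + F = 2
Given: V = 12 vertices and F = 20 faces
Solve for E:
E = V + F - 2 = 12 + 20 - 2 = 30
30 edges


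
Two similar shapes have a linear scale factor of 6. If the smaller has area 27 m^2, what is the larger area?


Linear scale factor k = 6
Original area = 27 m^2
Rule: under a linear scaling by k, areas scale by k^2.
k^2 = 6^2 = 36
New area = 27 * 36
New area = 972
972 m^2


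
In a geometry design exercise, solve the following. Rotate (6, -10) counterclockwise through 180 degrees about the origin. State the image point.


Transformation: rotation about the origin
Original point: (6, -10)
Rule for 180 deg: (x, y) -> (-x, -y)
Apply: (6, -10) -> (-6, 10)
(-6, 10)


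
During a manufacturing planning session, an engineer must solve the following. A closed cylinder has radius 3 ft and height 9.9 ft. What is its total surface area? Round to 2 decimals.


Shape: closed cylinder
Radius r = 3 ft, Height h = 9.9 ft
Formula: SA = 2*pi*r^2 + 2*pi*r*h = 2*pi*r*(r + h)
r + h = 12.9
2 * r * (r + h) = 2 * 3 * 12.9 = 77.4
SA = 77.4 * pi
SA = 243.16
243.16 ft^2


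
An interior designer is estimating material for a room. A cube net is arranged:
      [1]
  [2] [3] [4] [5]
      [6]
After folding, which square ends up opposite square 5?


Net: cross layout. Take square 3 as the base (bottom).
Fold the four squares in the horizontal row up around 3: 2 -> left, 4 -> right, 5 wraps to the top.
Fold 1 and 6 up from 3: 1 -> back, 6 -> front.
Opposite pairs are therefore: (1, 6), (2, 4), (3, 5).
Face 5 is opposite face 3.
face 3


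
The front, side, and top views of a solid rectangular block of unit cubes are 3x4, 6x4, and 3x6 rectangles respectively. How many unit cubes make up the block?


Orthographic views of a solid rectangular block:
Front view 3 x 4 -> length = 3, height = 4
Side view 6 x 4 -> width = 6, height = 4 (consistent)
Top view 3 x 6 -> confirms length = 3, width = 6
The block is 3 x 6 x 4.
Total unit cubes = 3 * 6 * 4 = 72
72 unit cubes


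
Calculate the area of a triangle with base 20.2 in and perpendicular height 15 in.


Shape: triangle
Base b = 20.2 in, Height h = 15 in
Formula: A = (1/2) * b * h
A = 0.5 * 20.2 * 15
A = 0.5 * 303
A = 151.5
151.5 in^2


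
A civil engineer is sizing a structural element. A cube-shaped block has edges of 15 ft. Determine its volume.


Shape: cube
Side s = 15 ft
Formula: V = s^3
V = 15 * 15 * 15
V = 225 * 15
V = 3375
3375 ft^3


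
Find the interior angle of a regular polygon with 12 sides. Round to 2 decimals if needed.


Shape: regular dodecagon (12 sides)
Formula: interior angle = (n - 2) * 180 / n
(n - 2) = 10
(n - 2) * 180 = 1800
angle = 1800 / 12
angle = 150
150 degrees


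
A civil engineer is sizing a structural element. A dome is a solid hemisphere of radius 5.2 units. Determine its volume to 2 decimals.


Shape: hemisphere (half of a sphere)
Radius r = 5.2 units
Formula: V = (1/2) * (4/3) * pi * r^3 = (2/3) * pi * r^3
r^3 = 140.608
(2/3) * 140.608 = 93.738667
V = 93.738667 * pi
V = 294.49
294.49 units^3


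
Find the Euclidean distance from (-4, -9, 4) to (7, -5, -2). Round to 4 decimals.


3D distance between two points
P1 = (-4, -9, 4), P2 = (7, -5, -2)
Formula: d = sqrt((x2-x1)^2 + (y2-y1)^2 + (z2-z1)^2)
dx = 7 - -4 = 11
dy = -5 - -9 = 4
dz = -2 - 4 = -6
dx^2 + dy^2 + dz^2 = 121 + 16 + 36 = 173
d = sqrt(173)
d = 13.1529
13.1529 units


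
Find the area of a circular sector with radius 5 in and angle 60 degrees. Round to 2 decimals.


Shape: circular sector
Radius r = 5 in, Angle = 60 degrees
Formula: A = (angle/360) * pi * r^2
r^2 = 25
Fraction of circle = 60/360
A = (60/360) * pi * 25
A = 4.166667 * pi
A = 13.09
13.09 in^2


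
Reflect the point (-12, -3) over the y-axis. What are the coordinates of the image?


Transformation: reflection
Original point: (-12, -3)
Rule for reflection over the y-axis: (x, y) -> (-x, y)
Apply: (-12, -3) -> (12, -3)
(12, -3)


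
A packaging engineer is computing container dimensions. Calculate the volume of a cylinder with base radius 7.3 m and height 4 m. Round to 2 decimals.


Shape: cylinder
Radius r = 7.3 m, Height h = 4 m
Formula: V = pi * r^2 * h
r^2 = 53.29
V = pi * 53.29 * 4
V = 213.16 * pi
V = 669.66
669.66 m^3


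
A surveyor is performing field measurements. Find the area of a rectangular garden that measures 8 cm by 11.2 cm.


Shape: rectangle
Length l = 8 cm, Width w = 11.2 cm
Formula: A = l * w
A = 8 * 11.2
A = 89.6
89.6 cm^2


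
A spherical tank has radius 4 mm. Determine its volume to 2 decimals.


Shape: sphere
Radius r = 4 mm
Formula: V = (4/3) * pi * r^3
r^3 = 64
(4/3) * 64 = 85.333333
V = 85.333333 * pi
V = 268.08
268.08 mm^3


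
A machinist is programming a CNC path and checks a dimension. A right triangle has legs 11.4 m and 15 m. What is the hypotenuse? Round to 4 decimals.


Shape: right triangle
Legs a = 11.4 m, b = 15 m
Formula: c = sqrt(a^2 + b^2)
a^2 = 129.96, b^2 = 225
a^2 + b^2 = 354.96
c = sqrt(354.96)
c = 18.8404
18.8404 m


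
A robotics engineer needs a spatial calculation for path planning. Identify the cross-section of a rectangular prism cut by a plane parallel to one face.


Solid: rectangular prism
Cutting plane: parallel to one face
Visualize the intersection of the plane with the solid's surface.
The boundary of the cut region is a rectangle.
rectangle


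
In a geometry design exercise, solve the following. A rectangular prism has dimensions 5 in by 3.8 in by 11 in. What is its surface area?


Shape: rectangular prism
l = 5 in, w = 3.8 in, h = 11 in
Formula: SA = 2(lw + lh + wh)
lw = 19, lh = 55, wh = 41.8
lw + lh + wh = 115.8
SA = 2 * 115.8
SA = 231.6
231.6 in^2


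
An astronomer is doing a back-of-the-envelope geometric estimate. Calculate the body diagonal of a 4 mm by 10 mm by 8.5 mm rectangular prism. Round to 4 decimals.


Shape: rectangular box (space diagonal)
l = 4 mm, w = 10 mm, h = 8.5 mm
Visualize: the diagonal of the base, then a right triangle with that diagonal and the height.
Formula: d = sqrt(l^2 + w^2 + h^2)
l^2 + w^2 + h^2 = 16 + 100 + 72.25 = 188.25
d = sqrt(188.25)
d = 13.7204
13.7204 mm


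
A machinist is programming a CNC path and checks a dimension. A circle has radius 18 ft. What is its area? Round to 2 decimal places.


Shape: circle
Radius r = 18 ft
Formula: A = pi * r^2
r^2 = 18^2 = 324
A = pi * 324
A = 1017.88
1017.88 ft^2


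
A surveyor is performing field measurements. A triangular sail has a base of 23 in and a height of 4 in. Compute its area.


Shape: triangle
Base b = 23 in, Height h = 4 in
Formula: A = (1/2) * b * h
A = 0.5 * 23 * 4
A = 0.5 * 92
A = 46
46 in^2


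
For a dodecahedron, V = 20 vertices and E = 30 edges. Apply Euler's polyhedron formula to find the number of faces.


Polyhedron: dodecahedron
Euler's formula for convex polyhedra: V - E + F = 2
Given: V = 20 vertices and E = 30 edges
Solve for F:
F = 2 + E - V = 2 + 30 - 20 = 12
12 faces


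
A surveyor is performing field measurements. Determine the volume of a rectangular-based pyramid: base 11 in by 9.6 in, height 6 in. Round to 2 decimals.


Shape: rectangular pyramid
Base: 11 in x 9.6 in, Height h = 6 in
Formula: V = (1/3) * base_area * h
base_area = 11 * 9.6 = 105.6
base_area * h = 105.6 * 6 = 633.6
V = 633.6 / 3
V = 211.2
211.2 in^3


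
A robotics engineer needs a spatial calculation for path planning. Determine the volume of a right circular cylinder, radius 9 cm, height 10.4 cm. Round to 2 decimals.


Shape: cylinder
Radius r = 9 cm, Height h = 10.4 cm
Formula: V = pi * r^2 * h
r^2 = 81
V = pi * 81 * 10.4
V = 842.4 * pi
V = 2646.48
2646.48 cm^3


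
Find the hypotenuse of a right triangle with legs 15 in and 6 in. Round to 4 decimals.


Shape: right triangle
Legs a = 15 in, b = 6 in
Formula: c = sqrt(a^2 + b^2)
a^2 = 225, b^2 = 36
a^2 + b^2 = 261
c = sqrt(261)
c = 16.1555
16.1555 in


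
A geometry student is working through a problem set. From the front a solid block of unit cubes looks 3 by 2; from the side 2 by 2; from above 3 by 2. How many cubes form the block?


Orthographic views of a solid rectangular block:
Front view 3 x 2 -> length = 3, height = 2
Side view 2 x 2 -> width = 2, height = 2 (consistent)
Top view 3 x 2 -> confirms length = 3, width = 2
The block is 3 x 2 x 2.
Total unit cubes = 3 * 2 * 2 = 12
12 unit cubes


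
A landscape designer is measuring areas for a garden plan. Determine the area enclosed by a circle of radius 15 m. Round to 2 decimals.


Shape: circle
Radius r = 15 m
Formula: A = pi * r^2
r^2 = 15^2 = 225
A = pi * 225
A = 706.86
706.86 m^2


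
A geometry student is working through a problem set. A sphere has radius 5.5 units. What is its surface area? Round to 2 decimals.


Shape: sphere
Radius r = 5.5 units
Formula: SA = 4 * pi * r^2
r^2 = 30.25
SA = 4 * pi * 30.25
SA = 121 * pi
SA = 380.13
380.13 units^2


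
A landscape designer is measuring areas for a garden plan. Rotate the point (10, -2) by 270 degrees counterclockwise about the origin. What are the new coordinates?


Transformation: rotation about the origin
Original point: (10, -2)
Rule for 270 deg counterclockwise: (x, y) -> (y, -x)
Apply: (10, -2) -> (-2, -10)
(-2, -10)


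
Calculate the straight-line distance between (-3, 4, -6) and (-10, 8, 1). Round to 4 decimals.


3D distance between two points
P1 = (-3, 4, -6), P2 = (-10, 8, 1)
Formula: d = sqrt((x2-x1)^2 + (y2-y1)^2 + (z2-z1)^2)
dx = -10 - -3 = -7
dy = 8 - 4 = 4
dz = 1 - -6 = 7
dx^2 + dy^2 + dz^2 = 49 + 16 + 49 = 114
d = sqrt(114)
d = 10.6771
10.6771 units


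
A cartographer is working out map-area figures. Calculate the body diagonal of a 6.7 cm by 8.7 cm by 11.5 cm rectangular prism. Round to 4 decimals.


Shape: rectangular box (space diagonal)
l = 6.7 cm, w = 8.7 cm, h = 11.5 cm
Visualize: the diagonal of the base, then a right triangle with that diagonal and the height.
Formula: d = sqrt(l^2 + w^2 + h^2)
l^2 + w^2 + h^2 = 44.89 + 75.69 + 132.25 = 252.83
d = sqrt(252.83)
d = 15.9006
15.9006 cm


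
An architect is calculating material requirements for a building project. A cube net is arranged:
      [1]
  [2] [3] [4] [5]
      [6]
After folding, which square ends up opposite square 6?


Net: cross layout. Take square 3 as the base (bottom).
Fold the four squares in the horizontal row up around 3: 2 -> left, 4 -> right, 5 wraps to the top.
Fold 1 and 6 up from 3: 1 -> back, 6 -> front.
Opposite pairs are therefore: (1, 6), (2, 4), (3, 5).
Face 6 is opposite face 1.
face 1


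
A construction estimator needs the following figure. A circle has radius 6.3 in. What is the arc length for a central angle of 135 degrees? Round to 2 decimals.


Shape: circular arc
Radius r = 6.3 in, Angle = 135 degrees
Formula: L = (angle/360) * 2 * pi * r
2 * pi * r = 12.6 * pi
L = (135/360) * 12.6 * pi
L = 4.725 * pi
L = 14.84
14.84 in


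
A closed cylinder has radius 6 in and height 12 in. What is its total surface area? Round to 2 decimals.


Shape: closed cylinder
Radius r = 6 in, Height h = 12 in
Formula: SA = 2*pi*r^2 + 2*pi*r*h = 2*pi*r*(r + h)
r + h = 18
2 * r * (r + h) = 2 * 6 * 18 = 216
SA = 216 * pi
SA = 678.58
678.58 in^2


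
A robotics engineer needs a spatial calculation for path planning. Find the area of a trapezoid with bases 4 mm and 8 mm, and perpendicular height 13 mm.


Shape: trapezoid
Parallel sides a = 4 mm, b = 8 mm; Height h = 13 mm
Formula: A = (a + b) * h / 2
a + b = 4 + 8 = 12
A = 12 * 13 / 2
A = 156 / 2
A = 78
78 mm^2


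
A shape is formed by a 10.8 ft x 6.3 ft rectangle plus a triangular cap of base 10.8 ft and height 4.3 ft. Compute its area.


Composite shape: rectangle + triangle
Rectangle area = 10.8 * 6.3 = 68.04
Triangle area = 0.5 * 10.8 * 4.3 = 23.22
Total = 68.04 + 23.22
Total = 91.26
91.26 ft^2


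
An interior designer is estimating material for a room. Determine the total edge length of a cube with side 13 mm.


Shape: cube
Side s = 13 mm
A cube has 12 edges, all equal.
Formula: total edge length = 12 * s
Total = 12 * 13
Total = 156
156 mm


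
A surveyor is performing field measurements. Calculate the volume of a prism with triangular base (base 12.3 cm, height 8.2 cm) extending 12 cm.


Shape: triangular prism
Triangle base = 12.3 cm, triangle height = 8.2 cm, prism length L = 12 cm
Formula: V = (1/2 * b * h_tri) * L
Cross-section area = 0.5 * 12.3 * 8.2 = 50.43
V = 50.43 * 12
V = 605.16
605.16 cm^3


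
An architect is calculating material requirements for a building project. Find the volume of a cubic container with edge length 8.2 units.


Shape: cube
Side s = 8.2 units
Formula: V = s^3
V = 8.2 * 8.2 * 8.2
V = 67.24 * 8.2
V = 551.368
551.368 units^3


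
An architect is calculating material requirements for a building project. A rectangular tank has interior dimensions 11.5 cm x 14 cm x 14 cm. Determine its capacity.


Shape: rectangular prism
l = 11.5 cm, w = 14 cm, h = 14 cm
Formula: V = l * w * h
V = 11.5 * 14 * 14
V = 161 * 14
V = 2254
2254 cm^3


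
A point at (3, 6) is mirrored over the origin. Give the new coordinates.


Transformation: reflection
Original point: (3, 6)
Rule for reflection through the origin: (x, y) -> (-x, -y)
Apply: (3, 6) -> (-3, -6)
(-3, -6)


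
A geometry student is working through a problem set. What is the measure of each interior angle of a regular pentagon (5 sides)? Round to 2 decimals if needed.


Shape: regular pentagon (5 sides)
Formula: interior angle = (n - 2) * 180 / n
(n - 2) = 3
(n - 2) * 180 = 540
angle = 540 / 5
angle = 108
108 degrees


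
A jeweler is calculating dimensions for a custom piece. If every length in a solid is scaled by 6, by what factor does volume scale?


Linear scale factor k = 6
Rule: under a linear scaling by k, volumes scale by k^3.
k^3 = 6 * 6 * 6
k^3 = 36 * 6
k^3 = 216
Volume scales by a factor of 216.
216 (dimensionless)


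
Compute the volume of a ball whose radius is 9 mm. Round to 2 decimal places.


Shape: sphere
Radius r = 9 mm
Formula: V = (4/3) * pi * r^3
r^3 = 729
(4/3) * 729 = 972
V = 972 * pi
V = 3053.63
3053.63 mm^3


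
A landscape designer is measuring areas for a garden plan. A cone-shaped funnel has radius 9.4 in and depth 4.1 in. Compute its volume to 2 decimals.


Shape: cone
Radius r = 9.4 in, Height h = 4.1 in
Formula: V = (1/3) * pi * r^2 * h
r^2 = 88.36
pi * r^2 * h = pi * 88.36 * 4.1 = 362.276 * pi
V = 362.276 * pi / 3
V = 379.37
379.37 in^3


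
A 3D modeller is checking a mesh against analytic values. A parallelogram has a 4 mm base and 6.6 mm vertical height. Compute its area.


Shape: parallelogram
Base b = 4 mm, Height h = 6.6 mm
Formula: A = b * h
A = 4 * 6.6
A = 26.4
26.4 mm^2


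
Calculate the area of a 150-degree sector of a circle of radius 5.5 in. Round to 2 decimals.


Shape: circular sector
Radius r = 5.5 in, Angle = 150 degrees
Formula: A = (angle/360) * pi * r^2
r^2 = 30.25
Fraction of circle = 150/360
A = (150/360) * pi * 30.25
A = 12.604167 * pi
A = 39.6
39.6 in^2


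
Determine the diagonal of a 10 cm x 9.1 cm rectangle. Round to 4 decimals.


Shape: rectangle (diagonal via Pythagoras)
Sides: 10 cm and 9.1 cm
Formula: d = sqrt(l^2 + w^2)
l^2 = 100, w^2 = 82.81
l^2 + w^2 = 182.81
d = sqrt(182.81)
d = 13.5207
13.5207 cm


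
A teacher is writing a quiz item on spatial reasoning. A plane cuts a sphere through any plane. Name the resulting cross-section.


Solid: sphere
Cutting plane: through any plane
Visualize the intersection of the plane with the solid's surface.
The boundary of the cut region is a circle.
circle


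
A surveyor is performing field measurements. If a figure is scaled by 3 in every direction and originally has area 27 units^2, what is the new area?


Linear scale factor k = 3
Original area = 27 units^2
Rule: under a linear scaling by k, areas scale by k^2.
k^2 = 3^2 = 9
New area = 27 * 9
New area = 243
243 units^2


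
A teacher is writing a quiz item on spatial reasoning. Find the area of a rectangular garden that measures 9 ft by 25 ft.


Shape: rectangle
Length l = 9 ft, Width w = 25 ft
Formula: A = l * w
A = 9 * 25
A = 225
225 ft^2


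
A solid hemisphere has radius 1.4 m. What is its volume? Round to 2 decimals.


Shape: hemisphere (half of a sphere)
Radius r = 1.4 m
Formula: V = (1/2) * (4/3) * pi * r^3 = (2/3) * pi * r^3
r^3 = 2.744
(2/3) * 2.744 = 1.829333
V = 1.829333 * pi
V = 5.75
5.75 m^3


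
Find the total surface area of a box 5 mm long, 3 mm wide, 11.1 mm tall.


Shape: rectangular prism
l = 5 mm, w = 3 mm, h = 11.1 mm
Formula: SA = 2(lw + lh + wh)
lw = 15, lh = 55.5, wh = 33.3
lw + lh + wh = 103.8
SA = 2 * 103.8
SA = 207.6
207.6 mm^2


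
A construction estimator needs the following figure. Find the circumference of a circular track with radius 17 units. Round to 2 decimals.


Shape: circle
Radius r = 17 units
Formula: C = 2 * pi * r
C = 2 * pi * 17
C = 34 * pi
C = 106.81
106.81 units


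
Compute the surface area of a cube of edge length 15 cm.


Shape: cube
Side s = 15 cm
A cube has 6 square faces.
Formula: SA = 6 * s^2
s^2 = 225
SA = 6 * 225
SA = 1350
1350 cm^2


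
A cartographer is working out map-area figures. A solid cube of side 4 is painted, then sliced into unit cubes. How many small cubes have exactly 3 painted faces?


Large cube: 4 x 4 x 4, cut into unit cubes.
Cubes with 3 painted faces are at the corners. A cube always has 8 corners.
Count = 8
8 unit cubes


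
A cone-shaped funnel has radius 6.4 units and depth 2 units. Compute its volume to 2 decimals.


Shape: cone
Radius r = 6.4 units, Height h = 2 units
Formula: V = (1/3) * pi * r^2 * h
r^2 = 40.96
pi * r^2 * h = pi * 40.96 * 2 = 81.92 * pi
V = 81.92 * pi / 3
V = 85.79
85.79 units^3


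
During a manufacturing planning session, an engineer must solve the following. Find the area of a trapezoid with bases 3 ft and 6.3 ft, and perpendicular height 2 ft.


Shape: trapezoid
Parallel sides a = 3 ft, b = 6.3 ft; Height h = 2 ft
Formula: A = (a + b) * h / 2
a + b = 3 + 6.3 = 9.3
A = 9.3 * 2 / 2
A = 18.6 / 2
A = 9.3
9.3 ft^2


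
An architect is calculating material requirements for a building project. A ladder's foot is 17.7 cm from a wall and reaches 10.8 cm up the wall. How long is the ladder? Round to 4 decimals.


Shape: right triangle
Legs a = 17.7 cm, b = 10.8 cm
Formula: c = sqrt(a^2 + b^2)
a^2 = 313.29, b^2 = 116.64
a^2 + b^2 = 429.93
c = sqrt(429.93)
c = 20.7348
20.7348 cm


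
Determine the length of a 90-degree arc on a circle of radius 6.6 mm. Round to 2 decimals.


Shape: circular arc
Radius r = 6.6 mm, Angle = 90 degrees
Formula: L = (angle/360) * 2 * pi * r
2 * pi * r = 13.2 * pi
L = (90/360) * 13.2 * pi
L = 3.3 * pi
L = 10.37
10.37 mm


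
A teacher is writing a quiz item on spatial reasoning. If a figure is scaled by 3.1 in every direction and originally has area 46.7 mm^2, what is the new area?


Linear scale factor k = 3.1
Original area = 46.7 mm^2
Rule: under a linear scaling by k, areas scale by k^2.
k^2 = 3.1^2 = 9.61
New area = 46.7 * 9.61
New area = 448.787
448.787 mm^2


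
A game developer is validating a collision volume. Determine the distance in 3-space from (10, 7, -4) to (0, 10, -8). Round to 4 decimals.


3D distance between two points
P1 = (10, 7, -4), P2 = (0, 10, -8)
Formula: d = sqrt((x2-x1)^2 + (y2-y1)^2 + (z2-z1)^2)
dx = 0 - 10 = -10
dy = 10 - 7 = 3
dz = -8 - -4 = -4
dx^2 + dy^2 + dz^2 = 100 + 9 + 16 = 125
d = sqrt(125)
d = 11.1803
11.1803 units


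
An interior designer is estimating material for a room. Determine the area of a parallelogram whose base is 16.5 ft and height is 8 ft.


Shape: parallelogram
Base b = 16.5 ft, Height h = 8 ft
Formula: A = b * h
A = 16.5 * 8
A = 132
132 ft^2


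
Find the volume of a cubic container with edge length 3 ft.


Shape: cube
Side s = 3 ft
Formula: V = s^3
V = 3 * 3 * 3
V = 9 * 3
V = 27
27 ft^3


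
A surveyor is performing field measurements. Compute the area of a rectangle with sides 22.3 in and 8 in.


Shape: rectangle
Length l = 22.3 in, Width w = 8 in
Formula: A = l * w
A = 22.3 * 8
A = 178.4
178.4 in^2


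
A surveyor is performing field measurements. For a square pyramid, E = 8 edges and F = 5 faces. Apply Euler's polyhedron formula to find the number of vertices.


Polyhedron: square pyramid
Euler's formula for convex polyhedra: V - E + F = 2
Given: E = 8 edges and F = 5 faces
Solve for V:
V = 2 + E - F = 2 + 8 - 5 = 5
5 vertices


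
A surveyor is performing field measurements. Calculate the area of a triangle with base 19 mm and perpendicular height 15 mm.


Shape: triangle
Base b = 19 mm, Height h = 15 mm
Formula: A = (1/2) * b * h
A = 0.5 * 19 * 15
A = 0.5 * 285
A = 142.5
142.5 mm^2


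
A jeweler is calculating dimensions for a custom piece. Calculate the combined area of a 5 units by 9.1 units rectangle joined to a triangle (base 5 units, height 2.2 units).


Composite shape: rectangle + triangle
Rectangle area = 5 * 9.1 = 45.5
Triangle area = 0.5 * 5 * 2.2 = 5.5
Total = 45.5 + 5.5
Total = 51
51 units^2


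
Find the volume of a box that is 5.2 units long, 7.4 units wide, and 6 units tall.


Shape: rectangular prism
l = 5.2 units, w = 7.4 units, h = 6 units
Formula: V = l * w * h
V = 5.2 * 7.4 * 6
V = 38.48 * 6
V = 230.88
230.88 units^3


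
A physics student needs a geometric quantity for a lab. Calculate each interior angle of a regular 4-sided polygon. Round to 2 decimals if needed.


Shape: regular square (4 sides)
Formula: interior angle = (n - 2) * 180 / n
(n - 2) = 2
(n - 2) * 180 = 360
angle = 360 / 4
angle = 90
90 degrees


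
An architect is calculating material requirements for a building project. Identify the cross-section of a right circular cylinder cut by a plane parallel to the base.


Solid: right circular cylinder
Cutting plane: parallel to the base
Visualize the intersection of the plane with the solid's surface.
The boundary of the cut region is a circle.
circle


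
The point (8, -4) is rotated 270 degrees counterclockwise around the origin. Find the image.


Transformation: rotation about the origin
Original point: (8, -4)
Rule for 270 deg counterclockwise: (x, y) -> (y, -x)
Apply: (8, -4) -> (-4, -8)
(-4, -8)


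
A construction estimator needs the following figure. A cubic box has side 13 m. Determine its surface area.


Shape: cube
Side s = 13 m
A cube has 6 square faces.
Formula: SA = 6 * s^2
s^2 = 169
SA = 6 * 169
SA = 1014
1014 m^2


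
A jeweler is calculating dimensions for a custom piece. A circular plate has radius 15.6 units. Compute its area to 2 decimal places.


Shape: circle
Radius r = 15.6 units
Formula: A = pi * r^2
r^2 = 15.6^2 = 243.36
A = pi * 243.36
A = 764.54
764.54 units^2


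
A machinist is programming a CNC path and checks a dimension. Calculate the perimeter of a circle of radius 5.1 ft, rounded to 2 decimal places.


Shape: circle
Radius r = 5.1 ft
Formula: C = 2 * pi * r
C = 2 * pi * 5.1
C = 10.2 * pi
C = 32.04
32.04 ft


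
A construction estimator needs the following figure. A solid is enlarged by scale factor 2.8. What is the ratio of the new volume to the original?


Linear scale factor k = 2.8
Rule: under a linear scaling by k, volumes scale by k^3.
k^3 = 2.8 * 2.8 * 2.8
k^3 = 7.84 * 2.8
k^3 = 21.952
Volume scales by a factor of 21.952.
21.952 (dimensionless)


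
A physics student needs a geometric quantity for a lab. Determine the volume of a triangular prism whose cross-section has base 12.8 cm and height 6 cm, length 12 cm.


Shape: triangular prism
Triangle base = 12.8 cm, triangle height = 6 cm, prism length L = 12 cm
Formula: V = (1/2 * b * h_tri) * L
Cross-section area = 0.5 * 12.8 * 6 = 38.4
V = 38.4 * 12
V = 460.8
460.8 cm^3


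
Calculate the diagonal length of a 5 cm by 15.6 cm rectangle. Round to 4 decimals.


Shape: rectangle (diagonal via Pythagoras)
Sides: 5 cm and 15.6 cm
Formula: d = sqrt(l^2 + w^2)
l^2 = 25, w^2 = 243.36
l^2 + w^2 = 268.36
d = sqrt(268.36)
d = 16.3817
16.3817 cm


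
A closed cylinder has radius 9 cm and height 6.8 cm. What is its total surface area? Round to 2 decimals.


Shape: closed cylinder
Radius r = 9 cm, Height h = 6.8 cm
Formula: SA = 2*pi*r^2 + 2*pi*r*h = 2*pi*r*(r + h)
r + h = 15.8
2 * r * (r + h) = 2 * 9 * 15.8 = 284.4
SA = 284.4 * pi
SA = 893.47
893.47 cm^2


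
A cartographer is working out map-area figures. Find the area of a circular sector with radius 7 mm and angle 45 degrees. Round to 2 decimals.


Shape: circular sector
Radius r = 7 mm, Angle = 45 degrees
Formula: A = (angle/360) * pi * r^2
r^2 = 49
Fraction of circle = 45/360
A = (45/360) * pi * 49
A = 6.125 * pi
A = 19.24
19.24 mm^2


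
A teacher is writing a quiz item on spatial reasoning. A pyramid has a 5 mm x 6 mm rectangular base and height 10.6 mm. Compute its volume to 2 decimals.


Shape: rectangular pyramid
Base: 5 mm x 6 mm, Height h = 10.6 mm
Formula: V = (1/3) * base_area * h
base_area = 5 * 6 = 30
base_area * h = 30 * 10.6 = 318
V = 318 / 3
V = 106
106 mm^3


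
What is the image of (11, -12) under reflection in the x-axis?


Transformation: reflection
Original point: (11, -12)
Rule for reflection over the x-axis: (x, y) -> (x, -y)
Apply: (11, -12) -> (11, 12)
(11, 12)


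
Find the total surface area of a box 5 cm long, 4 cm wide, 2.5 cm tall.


Shape: rectangular prism
l = 5 cm, w = 4 cm, h = 2.5 cm
Formula: SA = 2(lw + lh + wh)
lw = 20, lh = 12.5, wh = 10
lw + lh + wh = 42.5
SA = 2 * 42.5
SA = 85
85 cm^2


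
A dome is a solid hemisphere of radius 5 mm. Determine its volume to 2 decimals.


Shape: hemisphere (half of a sphere)
Radius r = 5 mm
Formula: V = (1/2) * (4/3) * pi * r^3 = (2/3) * pi * r^3
r^3 = 125
(2/3) * 125 = 83.333333
V = 83.333333 * pi
V = 261.8
261.8 mm^3


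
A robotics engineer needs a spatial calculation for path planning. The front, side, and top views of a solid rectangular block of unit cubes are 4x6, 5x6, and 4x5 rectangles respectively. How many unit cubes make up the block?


Orthographic views of a solid rectangular block:
Front view 4 x 6 -> length = 4, height = 6
Side view 5 x 6 -> width = 5, height = 6 (consistent)
Top view 4 x 5 -> confirms length = 4, width = 5
The block is 4 x 5 x 6.
Total unit cubes = 4 * 5 * 6 = 120
120 unit cubes


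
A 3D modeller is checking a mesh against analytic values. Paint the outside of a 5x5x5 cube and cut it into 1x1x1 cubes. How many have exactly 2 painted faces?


Large cube: 5 x 5 x 5, cut into unit cubes.
n = 5, so n - 2 = 3
Cubes with 2 painted faces lie along the edges, excluding corners.
A cube has 12 edges; each contributes (n - 2) = 3 such cubes.
Count = 12 * 3 = 36
36 unit cubes


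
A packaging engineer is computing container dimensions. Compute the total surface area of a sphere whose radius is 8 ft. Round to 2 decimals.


Shape: sphere
Radius r = 8 ft
Formula: SA = 4 * pi * r^2
r^2 = 64
SA = 4 * pi * 64
SA = 256 * pi
SA = 804.25
804.25 ft^2


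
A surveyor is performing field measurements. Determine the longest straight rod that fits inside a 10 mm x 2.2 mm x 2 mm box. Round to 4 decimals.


Shape: rectangular box (space diagonal)
l = 10 mm, w = 2.2 mm, h = 2 mm
Visualize: the diagonal of the base, then a right triangle with that diagonal and the height.
Formula: d = sqrt(l^2 + w^2 + h^2)
l^2 + w^2 + h^2 = 100 + 4.84 + 4 = 108.84
d = sqrt(108.84)
d = 10.4326
10.4326 mm


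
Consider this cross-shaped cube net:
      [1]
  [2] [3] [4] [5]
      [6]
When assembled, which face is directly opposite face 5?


Net: cross layout. Take square 3 as the base (bottom).
Fold the four squares in the horizontal row up around 3: 2 -> left, 4 -> right, 5 wraps to the top.
Fold 1 and 6 up from 3: 1 -> back, 6 -> front.
Opposite pairs are therefore: (1, 6), (2, 4), (3, 5).
Face 5 is opposite face 3.
face 3


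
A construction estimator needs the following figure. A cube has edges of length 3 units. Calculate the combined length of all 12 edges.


Shape: cube
Side s = 3 units
A cube has 12 edges, all equal.
Formula: total edge length = 12 * s
Total = 12 * 3
Total = 36
36 units


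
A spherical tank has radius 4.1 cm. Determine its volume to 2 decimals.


Shape: sphere
Radius r = 4.1 cm
Formula: V = (4/3) * pi * r^3
r^3 = 68.921
(4/3) * 68.921 = 91.894667
V = 91.894667 * pi
V = 288.7
288.7 cm^3


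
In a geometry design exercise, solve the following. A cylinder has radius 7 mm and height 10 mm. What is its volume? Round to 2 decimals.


Shape: cylinder
Radius r = 7 mm, Height h = 10 mm
Formula: V = pi * r^2 * h
r^2 = 49
V = pi * 49 * 10
V = 490 * pi
V = 1539.38
1539.38 mm^3


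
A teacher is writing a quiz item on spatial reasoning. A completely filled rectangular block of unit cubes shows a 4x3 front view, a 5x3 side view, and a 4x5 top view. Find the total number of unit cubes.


Orthographic views of a solid rectangular block:
Front view 4 x 3 -> length = 4, height = 3
Side view 5 x 3 -> width = 5, height = 3 (consistent)
Top view 4 x 5 -> confirms length = 4, width = 5
The block is 4 x 5 x 3.
Total unit cubes = 4 * 5 * 3 = 60
60 unit cubes


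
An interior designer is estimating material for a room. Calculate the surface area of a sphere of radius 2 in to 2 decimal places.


Shape: sphere
Radius r = 2 in
Formula: SA = 4 * pi * r^2
r^2 = 4
SA = 4 * pi * 4
SA = 16 * pi
SA = 50.27
50.27 in^2


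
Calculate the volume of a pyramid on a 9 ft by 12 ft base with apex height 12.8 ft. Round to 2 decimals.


Shape: rectangular pyramid
Base: 9 ft x 12 ft, Height h = 12.8 ft
Formula: V = (1/3) * base_area * h
base_area = 9 * 12 = 108
base_area * h = 108 * 12.8 = 1382.4
V = 1382.4 / 3
V = 460.8
460.8 ft^3


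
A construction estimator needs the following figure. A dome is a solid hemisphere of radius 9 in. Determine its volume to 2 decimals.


Shape: hemisphere (half of a sphere)
Radius r = 9 in
Formula: V = (1/2) * (4/3) * pi * r^3 = (2/3) * pi * r^3
r^3 = 729
(2/3) * 729 = 486
V = 486 * pi
V = 1526.81
1526.81 in^3


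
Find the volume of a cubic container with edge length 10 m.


Shape: cube
Side s = 10 m
Formula: V = s^3
V = 10 * 10 * 10
V = 100 * 10
V = 1000
1000 m^3


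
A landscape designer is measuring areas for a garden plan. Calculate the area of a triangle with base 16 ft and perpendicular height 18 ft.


Shape: triangle
Base b = 16 ft, Height h = 18 ft
Formula: A = (1/2) * b * h
A = 0.5 * 16 * 18
A = 0.5 * 288
A = 144
144 ft^2


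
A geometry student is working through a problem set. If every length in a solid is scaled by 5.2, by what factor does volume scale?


Linear scale factor k = 5.2
Rule: under a linear scaling by k, volumes scale by k^3.
k^3 = 5.2 * 5.2 * 5.2
k^3 = 27.04 * 5.2
k^3 = 140.608
Volume scales by a factor of 140.608.
140.608 (dimensionless)
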